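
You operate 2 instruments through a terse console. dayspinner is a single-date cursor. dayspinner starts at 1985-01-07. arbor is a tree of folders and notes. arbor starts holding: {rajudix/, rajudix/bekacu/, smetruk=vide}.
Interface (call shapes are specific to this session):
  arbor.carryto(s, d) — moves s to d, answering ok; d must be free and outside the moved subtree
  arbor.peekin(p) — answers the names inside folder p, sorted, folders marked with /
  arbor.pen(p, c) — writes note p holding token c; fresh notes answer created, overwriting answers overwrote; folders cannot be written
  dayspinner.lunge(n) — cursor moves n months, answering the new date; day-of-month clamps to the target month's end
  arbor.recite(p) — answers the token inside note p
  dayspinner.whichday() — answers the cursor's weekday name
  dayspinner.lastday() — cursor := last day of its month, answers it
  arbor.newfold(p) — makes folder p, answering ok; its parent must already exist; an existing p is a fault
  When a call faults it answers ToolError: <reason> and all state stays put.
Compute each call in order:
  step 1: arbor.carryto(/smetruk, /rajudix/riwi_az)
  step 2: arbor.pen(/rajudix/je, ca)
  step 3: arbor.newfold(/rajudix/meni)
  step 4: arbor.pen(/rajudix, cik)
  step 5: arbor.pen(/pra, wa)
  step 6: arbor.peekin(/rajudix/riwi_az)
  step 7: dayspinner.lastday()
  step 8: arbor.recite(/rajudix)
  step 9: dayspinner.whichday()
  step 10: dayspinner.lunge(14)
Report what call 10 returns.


Answer: 1986-03-31

Derivation:
Invoking arbor.carryto with /smetruk, /rajudix/riwi_az, which returns ok.
I run arbor.pen with /rajudix/je, ca, which returns created.
Invoking arbor.newfold with /rajudix/meni, and observe ok.
Using arbor.pen with /rajudix, cik, and get ToolError: is a directory.
Using arbor.pen with /pra, wa: created.
Invoking arbor.peekin with /rajudix/riwi_az, and observe ToolError: not a directory.
Using dayspinner.lastday: 1985-01-31.
Then arbor.recite with /rajudix, and see ToolError: is a directory.
Then dayspinner.whichday(), yielding Thursday.
I use dayspinner.lunge with 14, → 1986-03-31.


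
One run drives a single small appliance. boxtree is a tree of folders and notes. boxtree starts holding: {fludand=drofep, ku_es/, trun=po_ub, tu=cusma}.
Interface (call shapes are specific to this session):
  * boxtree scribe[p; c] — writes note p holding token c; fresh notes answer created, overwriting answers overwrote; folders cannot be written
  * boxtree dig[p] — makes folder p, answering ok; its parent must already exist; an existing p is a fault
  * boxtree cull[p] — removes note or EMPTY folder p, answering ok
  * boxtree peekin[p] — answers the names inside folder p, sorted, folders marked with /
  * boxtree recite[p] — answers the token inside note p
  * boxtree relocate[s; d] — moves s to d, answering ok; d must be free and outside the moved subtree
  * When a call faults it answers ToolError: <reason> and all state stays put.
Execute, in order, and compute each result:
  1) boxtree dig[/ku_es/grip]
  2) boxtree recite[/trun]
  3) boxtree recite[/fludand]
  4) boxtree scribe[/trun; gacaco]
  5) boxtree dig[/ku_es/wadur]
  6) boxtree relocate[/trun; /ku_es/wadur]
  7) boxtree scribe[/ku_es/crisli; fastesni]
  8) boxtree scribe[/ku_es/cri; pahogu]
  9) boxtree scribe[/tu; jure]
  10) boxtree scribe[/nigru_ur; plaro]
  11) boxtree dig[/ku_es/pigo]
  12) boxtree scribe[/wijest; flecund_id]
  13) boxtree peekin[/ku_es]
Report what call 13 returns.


Answer: [cri, crisli, grip/, pigo/, wadur/]

Derivation:
·→ boxtree dig(p→/ku_es/grip)
·← ok
·→ boxtree recite(p→/trun)
·← po_ub
·→ boxtree recite(p→/fludand)
·← drofep
·→ boxtree scribe(p→/trun, c→gacaco)
·← overwrote
·→ boxtree dig(p→/ku_es/wadur)
·← ok
·→ boxtree relocate(s→/trun, d→/ku_es/wadur)
·← ToolError: exists
·→ boxtree scribe(p→/ku_es/crisli, c→fastesni)
·← created
·→ boxtree scribe(p→/ku_es/cri, c→pahogu)
·← created
·→ boxtree scribe(p→/tu, c→jure)
·← overwrote
·→ boxtree scribe(p→/nigru_ur, c→plaro)
·← created
·→ boxtree dig(p→/ku_es/pigo)
·← ok
·→ boxtree scribe(p→/wijest, c→flecund_id)
·← created
·→ boxtree peekin(p→/ku_es)
·← [cri, crisli, grip/, pigo/, wadur/]


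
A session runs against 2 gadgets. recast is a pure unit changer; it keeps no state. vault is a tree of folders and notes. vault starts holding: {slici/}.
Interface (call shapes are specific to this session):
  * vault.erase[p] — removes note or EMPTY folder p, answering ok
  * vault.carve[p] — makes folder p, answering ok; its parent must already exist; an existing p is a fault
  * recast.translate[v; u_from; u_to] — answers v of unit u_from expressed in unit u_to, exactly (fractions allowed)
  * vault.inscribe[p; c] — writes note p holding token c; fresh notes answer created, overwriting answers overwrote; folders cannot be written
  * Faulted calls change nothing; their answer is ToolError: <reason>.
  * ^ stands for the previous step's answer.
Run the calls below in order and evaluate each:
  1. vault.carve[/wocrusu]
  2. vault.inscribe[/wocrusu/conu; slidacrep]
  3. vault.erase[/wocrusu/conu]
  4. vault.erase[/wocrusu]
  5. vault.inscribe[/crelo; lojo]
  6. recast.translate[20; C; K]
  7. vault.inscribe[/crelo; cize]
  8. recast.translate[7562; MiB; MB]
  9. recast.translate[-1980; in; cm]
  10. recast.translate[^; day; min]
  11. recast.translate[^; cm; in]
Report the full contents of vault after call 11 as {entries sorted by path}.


Answer: {crelo=cize, slici/}

Derivation:
·→ vault.carve(/wocrusu)
·← ok
·→ vault.inscribe(/wocrusu/conu, slidacrep)
·← created
·→ vault.erase(/wocrusu/conu)
·← ok
·→ vault.erase(/wocrusu)
·← ok
·→ vault.inscribe(/crelo, lojo)
·← created
·→ recast.translate(20, C, K)
·← 5863/20
·→ vault.inscribe(/crelo, cize)
·← overwrote
·→ recast.translate(7562, MiB, MB)
·← 123895808/15625
·→ recast.translate(-1980, in, cm)
·← -25146/5
·→ recast.translate(^, day, min)
·← -7242048
·→ recast.translate(^, cm, in)
·← -2851200


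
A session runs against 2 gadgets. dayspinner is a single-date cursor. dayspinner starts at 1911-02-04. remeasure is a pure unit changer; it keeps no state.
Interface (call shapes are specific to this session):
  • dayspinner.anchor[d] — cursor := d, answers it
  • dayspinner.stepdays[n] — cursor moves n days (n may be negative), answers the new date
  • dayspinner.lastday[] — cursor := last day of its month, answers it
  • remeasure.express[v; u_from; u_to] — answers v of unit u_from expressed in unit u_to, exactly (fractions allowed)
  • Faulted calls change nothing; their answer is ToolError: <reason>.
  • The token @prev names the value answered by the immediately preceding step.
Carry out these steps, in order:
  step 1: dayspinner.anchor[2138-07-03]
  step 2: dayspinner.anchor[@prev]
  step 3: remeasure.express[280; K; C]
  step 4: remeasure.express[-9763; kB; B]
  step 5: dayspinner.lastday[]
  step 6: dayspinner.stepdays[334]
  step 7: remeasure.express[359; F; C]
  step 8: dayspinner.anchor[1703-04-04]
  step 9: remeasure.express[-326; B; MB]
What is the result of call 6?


Step: dayspinner.anchor[2138-07-03]
Result: 2138-07-03
Step: dayspinner.anchor[@prev]
Result: 2138-07-03
Step: remeasure.express[280; K; C]
Result: 137/20
Step: remeasure.express[-9763; kB; B]
Result: -9763000
Step: dayspinner.lastday[]
Result: 2138-07-31
Step: dayspinner.stepdays[334]
Result: 2139-06-30
Step: remeasure.express[359; F; C]
Result: 545/3
Step: dayspinner.anchor[1703-04-04]
Result: 1703-04-04
Step: remeasure.express[-326; B; MB]
Result: -163/500000

Answer: 2139-06-30


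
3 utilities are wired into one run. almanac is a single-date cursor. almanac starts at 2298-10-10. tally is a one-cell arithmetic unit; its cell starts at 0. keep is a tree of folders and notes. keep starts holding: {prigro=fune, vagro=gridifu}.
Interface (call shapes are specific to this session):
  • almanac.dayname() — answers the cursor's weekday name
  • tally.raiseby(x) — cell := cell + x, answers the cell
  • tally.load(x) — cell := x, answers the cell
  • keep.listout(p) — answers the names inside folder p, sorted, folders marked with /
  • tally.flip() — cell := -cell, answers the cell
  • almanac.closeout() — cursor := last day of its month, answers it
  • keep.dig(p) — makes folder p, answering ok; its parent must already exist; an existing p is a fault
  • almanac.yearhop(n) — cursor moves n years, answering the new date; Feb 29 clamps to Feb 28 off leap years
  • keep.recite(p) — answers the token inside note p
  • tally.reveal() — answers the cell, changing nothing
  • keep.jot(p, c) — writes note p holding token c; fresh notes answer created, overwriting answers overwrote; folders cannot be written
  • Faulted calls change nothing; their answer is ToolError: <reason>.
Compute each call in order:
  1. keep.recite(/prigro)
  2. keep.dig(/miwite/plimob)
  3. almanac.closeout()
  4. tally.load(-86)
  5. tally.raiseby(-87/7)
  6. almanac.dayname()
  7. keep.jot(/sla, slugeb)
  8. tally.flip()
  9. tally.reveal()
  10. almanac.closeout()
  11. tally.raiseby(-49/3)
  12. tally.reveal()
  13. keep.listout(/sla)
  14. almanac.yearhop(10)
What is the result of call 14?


-> keep.recite(p: /prigro)
<- fune
-> keep.dig(p: /miwite/plimob)
<- ToolError: no parent
-> almanac.closeout()
<- 2298-10-31
-> tally.load(x: -86)
<- -86
-> tally.raiseby(x: -87/7)
<- -689/7
-> almanac.dayname()
<- Monday
-> keep.jot(p: /sla, c: slugeb)
<- created
-> tally.flip()
<- 689/7
-> tally.reveal()
<- 689/7
-> almanac.closeout()
<- 2298-10-31
-> tally.raiseby(x: -49/3)
<- 1724/21
-> tally.reveal()
<- 1724/21
-> keep.listout(p: /sla)
<- ToolError: not a directory
-> almanac.yearhop(n: 10)
<- 2308-10-31

Answer: 2308-10-31


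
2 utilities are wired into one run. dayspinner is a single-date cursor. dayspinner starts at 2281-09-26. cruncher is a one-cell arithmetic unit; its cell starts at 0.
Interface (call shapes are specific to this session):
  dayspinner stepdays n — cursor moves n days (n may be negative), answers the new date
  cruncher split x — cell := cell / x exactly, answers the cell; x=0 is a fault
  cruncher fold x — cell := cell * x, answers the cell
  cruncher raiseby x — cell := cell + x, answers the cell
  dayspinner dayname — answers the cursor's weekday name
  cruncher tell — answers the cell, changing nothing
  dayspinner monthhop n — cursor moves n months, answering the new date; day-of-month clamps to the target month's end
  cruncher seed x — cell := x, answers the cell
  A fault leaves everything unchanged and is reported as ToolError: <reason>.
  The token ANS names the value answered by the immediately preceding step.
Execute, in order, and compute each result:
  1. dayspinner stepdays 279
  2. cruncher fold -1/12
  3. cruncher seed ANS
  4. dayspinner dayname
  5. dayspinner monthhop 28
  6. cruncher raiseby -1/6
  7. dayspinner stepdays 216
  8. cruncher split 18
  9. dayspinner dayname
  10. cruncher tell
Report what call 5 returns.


Answer: 2284-11-02

Derivation:
==> dayspinner stepdays(n: 279)
<== 2282-07-02
==> cruncher fold(x: -1/12)
<== 0
==> cruncher seed(x: ANS)
<== 0
==> dayspinner dayname()
<== Sunday
==> dayspinner monthhop(n: 28)
<== 2284-11-02
==> cruncher raiseby(x: -1/6)
<== -1/6
==> dayspinner stepdays(n: 216)
<== 2285-06-06
==> cruncher split(x: 18)
<== -1/108
==> dayspinner dayname()
<== Saturday
==> cruncher tell()
<== -1/108


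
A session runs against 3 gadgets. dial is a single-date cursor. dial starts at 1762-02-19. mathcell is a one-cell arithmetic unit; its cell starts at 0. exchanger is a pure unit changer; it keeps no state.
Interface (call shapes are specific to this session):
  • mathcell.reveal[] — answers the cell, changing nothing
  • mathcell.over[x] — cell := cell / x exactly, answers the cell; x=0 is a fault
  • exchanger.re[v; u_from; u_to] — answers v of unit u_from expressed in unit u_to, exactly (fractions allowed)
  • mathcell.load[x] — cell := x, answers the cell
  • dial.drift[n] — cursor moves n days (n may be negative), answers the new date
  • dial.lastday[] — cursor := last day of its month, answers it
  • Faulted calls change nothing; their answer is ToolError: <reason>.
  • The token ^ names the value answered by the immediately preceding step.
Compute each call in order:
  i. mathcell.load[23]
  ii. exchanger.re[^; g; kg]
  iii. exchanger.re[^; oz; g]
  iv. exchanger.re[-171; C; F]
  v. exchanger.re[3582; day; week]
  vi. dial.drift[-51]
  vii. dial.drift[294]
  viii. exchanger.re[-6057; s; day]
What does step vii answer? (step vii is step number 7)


Answer: 1762-10-20

Derivation:
>>> mathcell.load x: 23
  23
>>> exchanger.re v: ^ u_from: g u_to: kg
  23/1000
>>> exchanger.re v: ^ u_from: oz u_to: g
  1043262451/1600000000
>>> exchanger.re v: -171 u_from: C u_to: F
  -1379/5
>>> exchanger.re v: 3582 u_from: day u_to: week
  3582/7
>>> dial.drift n: -51
  1761-12-30
>>> dial.drift n: 294
  1762-10-20
>>> exchanger.re v: -6057 u_from: s u_to: day
  -673/9600


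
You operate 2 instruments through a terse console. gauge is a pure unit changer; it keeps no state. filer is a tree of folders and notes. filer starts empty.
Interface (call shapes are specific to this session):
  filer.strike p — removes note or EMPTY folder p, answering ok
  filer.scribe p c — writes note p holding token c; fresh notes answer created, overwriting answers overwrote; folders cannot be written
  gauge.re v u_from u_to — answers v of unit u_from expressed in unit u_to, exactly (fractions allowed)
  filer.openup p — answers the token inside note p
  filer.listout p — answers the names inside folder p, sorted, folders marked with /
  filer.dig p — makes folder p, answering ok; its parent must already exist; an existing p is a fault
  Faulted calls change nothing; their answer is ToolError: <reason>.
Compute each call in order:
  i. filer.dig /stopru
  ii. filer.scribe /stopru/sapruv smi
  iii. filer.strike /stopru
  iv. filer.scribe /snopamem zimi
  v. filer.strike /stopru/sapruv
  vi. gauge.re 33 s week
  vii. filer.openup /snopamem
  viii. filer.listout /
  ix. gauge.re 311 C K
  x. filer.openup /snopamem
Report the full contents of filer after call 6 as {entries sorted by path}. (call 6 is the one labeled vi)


·→ dig(/stopru)
·← ok
·→ scribe(/stopru/sapruv, smi)
·← created
·→ strike(/stopru)
·← ToolError: not empty
·→ scribe(/snopamem, zimi)
·← created
·→ strike(/stopru/sapruv)
·← ok
·→ re(33, s, week)
·← 11/201600
·→ openup(/snopamem)
·← zimi
·→ listout(/)
·← [snopamem, stopru/]
·→ re(311, C, K)
·← 11683/20
·→ openup(/snopamem)
·← zimi

Answer: {snopamem=zimi, stopru/}


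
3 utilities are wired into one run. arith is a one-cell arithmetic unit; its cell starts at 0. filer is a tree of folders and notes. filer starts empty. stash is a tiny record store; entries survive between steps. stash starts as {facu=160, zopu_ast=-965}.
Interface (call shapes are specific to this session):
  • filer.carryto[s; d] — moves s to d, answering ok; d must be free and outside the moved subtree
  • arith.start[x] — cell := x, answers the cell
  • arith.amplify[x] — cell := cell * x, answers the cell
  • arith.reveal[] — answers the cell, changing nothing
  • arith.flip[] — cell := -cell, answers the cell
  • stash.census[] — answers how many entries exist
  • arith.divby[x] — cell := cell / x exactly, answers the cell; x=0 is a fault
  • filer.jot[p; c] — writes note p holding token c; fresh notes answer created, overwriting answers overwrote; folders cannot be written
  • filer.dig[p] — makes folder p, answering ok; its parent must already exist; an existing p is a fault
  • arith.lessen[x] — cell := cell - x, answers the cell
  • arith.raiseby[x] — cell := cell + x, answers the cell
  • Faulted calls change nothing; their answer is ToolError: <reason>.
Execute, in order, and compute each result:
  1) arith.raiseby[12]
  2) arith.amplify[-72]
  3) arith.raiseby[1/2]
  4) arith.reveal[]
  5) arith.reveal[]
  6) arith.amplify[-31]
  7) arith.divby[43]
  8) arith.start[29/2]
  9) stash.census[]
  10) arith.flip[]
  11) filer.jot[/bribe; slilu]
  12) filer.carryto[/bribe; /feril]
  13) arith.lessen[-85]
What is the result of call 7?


% arith.raiseby x: 12
  12
% arith.amplify x: -72
  -864
% arith.raiseby x: 1/2
  -1727/2
% arith.reveal
  -1727/2
% arith.reveal
  -1727/2
% arith.amplify x: -31
  53537/2
% arith.divby x: 43
  53537/86
% arith.start x: 29/2
  29/2
% stash.census
  2
% arith.flip
  -29/2
% filer.jot p: /bribe c: slilu
  created
% filer.carryto s: /bribe d: /feril
  ok
% arith.lessen x: -85
  141/2

Answer: 53537/86


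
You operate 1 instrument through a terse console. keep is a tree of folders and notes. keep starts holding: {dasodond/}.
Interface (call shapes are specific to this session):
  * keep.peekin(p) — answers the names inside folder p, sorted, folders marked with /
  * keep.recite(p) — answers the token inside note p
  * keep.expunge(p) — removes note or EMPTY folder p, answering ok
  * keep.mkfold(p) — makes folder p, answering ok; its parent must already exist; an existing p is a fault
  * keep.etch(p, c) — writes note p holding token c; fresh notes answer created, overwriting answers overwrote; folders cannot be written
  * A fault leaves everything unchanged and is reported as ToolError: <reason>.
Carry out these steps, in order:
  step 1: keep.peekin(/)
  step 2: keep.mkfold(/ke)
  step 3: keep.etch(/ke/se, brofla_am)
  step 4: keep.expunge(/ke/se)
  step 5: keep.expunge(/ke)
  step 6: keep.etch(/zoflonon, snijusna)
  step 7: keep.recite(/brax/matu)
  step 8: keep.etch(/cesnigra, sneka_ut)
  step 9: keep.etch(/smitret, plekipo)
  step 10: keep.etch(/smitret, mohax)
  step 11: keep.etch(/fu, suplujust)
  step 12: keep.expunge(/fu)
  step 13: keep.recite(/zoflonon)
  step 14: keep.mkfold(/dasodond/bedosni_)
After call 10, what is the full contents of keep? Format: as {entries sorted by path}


Step: keep.peekin[p: /]
Result: [dasodond/]
Step: keep.mkfold[p: /ke]
Result: ok
Step: keep.etch[p: /ke/se; c: brofla_am]
Result: created
Step: keep.expunge[p: /ke/se]
Result: ok
Step: keep.expunge[p: /ke]
Result: ok
Step: keep.etch[p: /zoflonon; c: snijusna]
Result: created
Step: keep.recite[p: /brax/matu]
Result: ToolError: not found
Step: keep.etch[p: /cesnigra; c: sneka_ut]
Result: created
Step: keep.etch[p: /smitret; c: plekipo]
Result: created
Step: keep.etch[p: /smitret; c: mohax]
Result: overwrote
Step: keep.etch[p: /fu; c: suplujust]
Result: created
Step: keep.expunge[p: /fu]
Result: ok
Step: keep.recite[p: /zoflonon]
Result: snijusna
Step: keep.mkfold[p: /dasodond/bedosni_]
Result: ok

Answer: {cesnigra=sneka_ut, dasodond/, smitret=mohax, zoflonon=snijusna}


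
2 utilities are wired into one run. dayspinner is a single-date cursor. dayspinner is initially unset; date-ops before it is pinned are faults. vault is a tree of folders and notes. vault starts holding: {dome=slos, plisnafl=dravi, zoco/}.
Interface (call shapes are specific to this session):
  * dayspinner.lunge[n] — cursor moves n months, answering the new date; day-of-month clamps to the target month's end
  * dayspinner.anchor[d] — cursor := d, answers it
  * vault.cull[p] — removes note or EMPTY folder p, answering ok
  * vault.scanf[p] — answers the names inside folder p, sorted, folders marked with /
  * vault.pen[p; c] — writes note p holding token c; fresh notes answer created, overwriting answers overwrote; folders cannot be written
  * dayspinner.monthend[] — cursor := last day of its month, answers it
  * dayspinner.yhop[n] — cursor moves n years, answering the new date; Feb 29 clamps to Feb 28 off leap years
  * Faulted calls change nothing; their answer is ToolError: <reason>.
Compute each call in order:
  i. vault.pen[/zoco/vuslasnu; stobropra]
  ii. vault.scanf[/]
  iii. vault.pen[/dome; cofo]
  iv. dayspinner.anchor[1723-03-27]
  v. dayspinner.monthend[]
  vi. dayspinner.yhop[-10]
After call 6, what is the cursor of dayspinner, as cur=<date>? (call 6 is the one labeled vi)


// vault.pen(p→/zoco/vuslasnu, c→stobropra) == created
// vault.scanf(p→/) == [dome, plisnafl, zoco/]
// vault.pen(p→/dome, c→cofo) == overwrote
// dayspinner.anchor(d→1723-03-27) == 1723-03-27
// dayspinner.monthend() == 1723-03-31
// dayspinner.yhop(n→-10) == 1713-03-31

Answer: cur=1713-03-31


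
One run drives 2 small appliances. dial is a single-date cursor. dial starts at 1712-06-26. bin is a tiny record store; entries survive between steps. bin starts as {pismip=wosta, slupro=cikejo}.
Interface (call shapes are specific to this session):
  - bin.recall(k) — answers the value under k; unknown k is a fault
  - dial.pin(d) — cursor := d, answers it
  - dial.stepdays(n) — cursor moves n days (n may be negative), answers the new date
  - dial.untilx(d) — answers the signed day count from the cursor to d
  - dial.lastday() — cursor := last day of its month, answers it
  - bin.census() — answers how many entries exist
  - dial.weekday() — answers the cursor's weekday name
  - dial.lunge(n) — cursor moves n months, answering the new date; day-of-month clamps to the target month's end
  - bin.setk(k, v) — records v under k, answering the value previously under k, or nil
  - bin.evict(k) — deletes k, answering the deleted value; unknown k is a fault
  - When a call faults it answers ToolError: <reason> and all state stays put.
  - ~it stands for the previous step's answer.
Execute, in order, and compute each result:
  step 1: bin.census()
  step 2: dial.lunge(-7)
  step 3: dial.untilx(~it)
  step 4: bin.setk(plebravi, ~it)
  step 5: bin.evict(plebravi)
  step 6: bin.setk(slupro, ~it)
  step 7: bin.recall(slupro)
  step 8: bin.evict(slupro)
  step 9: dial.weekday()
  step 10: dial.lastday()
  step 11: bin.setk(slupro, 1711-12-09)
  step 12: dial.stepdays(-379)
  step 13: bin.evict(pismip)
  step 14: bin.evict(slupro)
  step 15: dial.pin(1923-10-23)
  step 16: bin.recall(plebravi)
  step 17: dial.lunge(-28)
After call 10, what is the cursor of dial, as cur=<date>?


Answer: cur=1711-11-30

Derivation:
% bin.census
  2
% dial.lunge n='-7'
  1711-11-26
% dial.untilx d='~it'
  0
% bin.setk k='plebravi' v='~it'
  nil
% bin.evict k='plebravi'
  0
% bin.setk k='slupro' v='~it'
  cikejo
% bin.recall k='slupro'
  0
% bin.evict k='slupro'
  0
% dial.weekday
  Thursday
% dial.lastday
  1711-11-30
% bin.setk k='slupro' v='1711-12-09'
  nil
% dial.stepdays n='-379'
  1710-11-16
% bin.evict k='pismip'
  wosta
% bin.evict k='slupro'
  1711-12-09
% dial.pin d='1923-10-23'
  1923-10-23
% bin.recall k='plebravi'
  ToolError: no such key plebravi
% dial.lunge n='-28'
  1921-06-23


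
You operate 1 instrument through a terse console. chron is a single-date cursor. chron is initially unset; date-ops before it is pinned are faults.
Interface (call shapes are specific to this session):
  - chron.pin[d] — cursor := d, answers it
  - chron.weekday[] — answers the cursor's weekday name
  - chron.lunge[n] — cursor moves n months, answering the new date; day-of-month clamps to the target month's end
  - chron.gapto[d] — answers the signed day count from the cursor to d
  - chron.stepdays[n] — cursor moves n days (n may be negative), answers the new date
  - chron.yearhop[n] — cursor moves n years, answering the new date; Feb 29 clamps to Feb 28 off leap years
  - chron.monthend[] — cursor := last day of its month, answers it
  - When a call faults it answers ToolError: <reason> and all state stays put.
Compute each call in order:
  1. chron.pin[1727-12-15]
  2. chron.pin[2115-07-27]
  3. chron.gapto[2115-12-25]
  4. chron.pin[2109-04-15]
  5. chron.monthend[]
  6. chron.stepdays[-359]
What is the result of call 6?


Answer: 2108-05-06

Derivation:
[in] chron.pin d→1727-12-15
:: 1727-12-15
[in] chron.pin d→2115-07-27
:: 2115-07-27
[in] chron.gapto d→2115-12-25
:: 151
[in] chron.pin d→2109-04-15
:: 2109-04-15
[in] chron.monthend
:: 2109-04-30
[in] chron.stepdays n→-359
:: 2108-05-06


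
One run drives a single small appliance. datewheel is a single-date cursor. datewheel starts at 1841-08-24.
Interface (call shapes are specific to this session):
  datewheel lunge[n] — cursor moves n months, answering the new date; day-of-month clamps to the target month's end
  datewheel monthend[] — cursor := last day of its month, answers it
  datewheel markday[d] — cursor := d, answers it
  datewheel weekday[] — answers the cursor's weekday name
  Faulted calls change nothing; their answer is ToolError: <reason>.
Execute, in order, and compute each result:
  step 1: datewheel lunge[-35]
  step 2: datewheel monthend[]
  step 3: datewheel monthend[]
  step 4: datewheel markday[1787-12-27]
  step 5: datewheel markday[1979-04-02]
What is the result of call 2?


Answer: 1838-09-30

Derivation:
>> datewheel lunge(n: -35)
<< 1838-09-24
>> datewheel monthend()
<< 1838-09-30
>> datewheel monthend()
<< 1838-09-30
>> datewheel markday(d: 1787-12-27)
<< 1787-12-27
>> datewheel markday(d: 1979-04-02)
<< 1979-04-02


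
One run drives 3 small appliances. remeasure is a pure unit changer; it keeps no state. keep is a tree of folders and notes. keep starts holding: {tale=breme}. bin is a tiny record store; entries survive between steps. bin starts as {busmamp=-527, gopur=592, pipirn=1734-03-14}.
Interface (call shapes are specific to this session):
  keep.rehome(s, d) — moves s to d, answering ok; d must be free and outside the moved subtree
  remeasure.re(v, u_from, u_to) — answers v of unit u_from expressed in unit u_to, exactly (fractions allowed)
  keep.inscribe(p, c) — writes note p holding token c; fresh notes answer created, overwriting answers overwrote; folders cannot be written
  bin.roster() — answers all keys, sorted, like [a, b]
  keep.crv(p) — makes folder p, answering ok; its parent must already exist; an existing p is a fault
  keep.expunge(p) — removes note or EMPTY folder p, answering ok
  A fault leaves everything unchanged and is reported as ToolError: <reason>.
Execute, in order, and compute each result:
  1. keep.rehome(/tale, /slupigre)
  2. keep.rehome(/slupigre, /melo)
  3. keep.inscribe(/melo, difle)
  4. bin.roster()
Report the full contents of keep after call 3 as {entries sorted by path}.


Answer: {melo=difle}

Derivation:
·→ keep.rehome(s='/tale', d='/slupigre')
·← ok
·→ keep.rehome(s='/slupigre', d='/melo')
·← ok
·→ keep.inscribe(p='/melo', c='difle')
·← overwrote
·→ bin.roster()
·← [busmamp, gopur, pipirn]


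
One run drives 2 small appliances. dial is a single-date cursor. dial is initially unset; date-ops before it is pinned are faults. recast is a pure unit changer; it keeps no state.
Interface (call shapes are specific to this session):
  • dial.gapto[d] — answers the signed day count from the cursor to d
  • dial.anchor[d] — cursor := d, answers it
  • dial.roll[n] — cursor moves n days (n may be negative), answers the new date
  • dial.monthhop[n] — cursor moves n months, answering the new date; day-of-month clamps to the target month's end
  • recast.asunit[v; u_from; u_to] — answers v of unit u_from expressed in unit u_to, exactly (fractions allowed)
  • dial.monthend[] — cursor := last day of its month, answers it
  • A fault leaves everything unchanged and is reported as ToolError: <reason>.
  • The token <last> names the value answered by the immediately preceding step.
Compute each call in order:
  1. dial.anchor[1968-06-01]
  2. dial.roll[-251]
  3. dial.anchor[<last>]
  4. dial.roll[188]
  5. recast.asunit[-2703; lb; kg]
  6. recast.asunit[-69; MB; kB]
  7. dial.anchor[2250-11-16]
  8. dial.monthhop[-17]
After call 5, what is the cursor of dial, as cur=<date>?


Answer: cur=1968-03-30

Derivation:
Act: dial.anchor[d→1968-06-01]
Obs: 1968-06-01
Act: dial.roll[n→-251]
Obs: 1967-09-24
Act: dial.anchor[d→<last>]
Obs: 1967-09-24
Act: dial.roll[n→188]
Obs: 1968-03-30
Act: recast.asunit[v→-2703; u_from→lb; u_to→kg]
Obs: -122606017611/100000000
Act: recast.asunit[v→-69; u_from→MB; u_to→kB]
Obs: -69000
Act: dial.anchor[d→2250-11-16]
Obs: 2250-11-16
Act: dial.monthhop[n→-17]
Obs: 2249-06-16


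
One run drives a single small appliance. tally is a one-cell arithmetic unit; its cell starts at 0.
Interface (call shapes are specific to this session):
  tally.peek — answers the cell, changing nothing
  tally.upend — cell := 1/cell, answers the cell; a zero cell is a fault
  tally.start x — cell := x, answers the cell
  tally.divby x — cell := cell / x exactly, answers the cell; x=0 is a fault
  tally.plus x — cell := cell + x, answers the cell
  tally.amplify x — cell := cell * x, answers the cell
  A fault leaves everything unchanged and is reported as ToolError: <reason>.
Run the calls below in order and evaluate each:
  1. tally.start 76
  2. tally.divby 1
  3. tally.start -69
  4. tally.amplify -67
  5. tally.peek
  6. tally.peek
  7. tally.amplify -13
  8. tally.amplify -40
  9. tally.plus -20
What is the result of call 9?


% start x='76'
[out] 76
% divby x='1'
[out] 76
% start x='-69'
[out] -69
% amplify x='-67'
[out] 4623
% peek
[out] 4623
% peek
[out] 4623
% amplify x='-13'
[out] -60099
% amplify x='-40'
[out] 2403960
% plus x='-20'
[out] 2403940

Answer: 2403940


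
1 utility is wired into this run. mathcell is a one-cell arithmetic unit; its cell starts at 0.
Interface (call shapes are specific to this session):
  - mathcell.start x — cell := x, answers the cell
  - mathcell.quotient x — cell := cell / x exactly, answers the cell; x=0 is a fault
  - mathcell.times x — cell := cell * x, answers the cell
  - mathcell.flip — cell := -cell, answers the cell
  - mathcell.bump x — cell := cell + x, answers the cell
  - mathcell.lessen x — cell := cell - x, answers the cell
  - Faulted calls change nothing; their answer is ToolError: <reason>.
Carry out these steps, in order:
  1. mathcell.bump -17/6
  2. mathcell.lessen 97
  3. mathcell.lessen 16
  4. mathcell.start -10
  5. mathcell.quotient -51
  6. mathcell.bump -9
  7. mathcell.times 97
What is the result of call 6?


% mathcell.bump(x→-17/6) == -17/6
% mathcell.lessen(x→97) == -599/6
% mathcell.lessen(x→16) == -695/6
% mathcell.start(x→-10) == -10
% mathcell.quotient(x→-51) == 10/51
% mathcell.bump(x→-9) == -449/51
% mathcell.times(x→97) == -43553/51

Answer: -449/51


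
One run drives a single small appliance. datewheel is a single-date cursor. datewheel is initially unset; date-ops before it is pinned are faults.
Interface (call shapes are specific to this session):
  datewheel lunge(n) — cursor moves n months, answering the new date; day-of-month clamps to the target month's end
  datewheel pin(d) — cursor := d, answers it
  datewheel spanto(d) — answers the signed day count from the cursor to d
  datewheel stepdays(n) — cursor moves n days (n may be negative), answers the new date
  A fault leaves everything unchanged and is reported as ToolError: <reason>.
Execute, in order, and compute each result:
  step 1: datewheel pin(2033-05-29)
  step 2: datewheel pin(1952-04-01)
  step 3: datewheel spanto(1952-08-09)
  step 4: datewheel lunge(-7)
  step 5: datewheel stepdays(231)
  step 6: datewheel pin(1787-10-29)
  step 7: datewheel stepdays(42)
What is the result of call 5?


Answer: 1952-04-19

Derivation:
-- datewheel pin(d='2033-05-29') => 2033-05-29
-- datewheel pin(d='1952-04-01') => 1952-04-01
-- datewheel spanto(d='1952-08-09') => 130
-- datewheel lunge(n='-7') => 1951-09-01
-- datewheel stepdays(n='231') => 1952-04-19
-- datewheel pin(d='1787-10-29') => 1787-10-29
-- datewheel stepdays(n='42') => 1787-12-10


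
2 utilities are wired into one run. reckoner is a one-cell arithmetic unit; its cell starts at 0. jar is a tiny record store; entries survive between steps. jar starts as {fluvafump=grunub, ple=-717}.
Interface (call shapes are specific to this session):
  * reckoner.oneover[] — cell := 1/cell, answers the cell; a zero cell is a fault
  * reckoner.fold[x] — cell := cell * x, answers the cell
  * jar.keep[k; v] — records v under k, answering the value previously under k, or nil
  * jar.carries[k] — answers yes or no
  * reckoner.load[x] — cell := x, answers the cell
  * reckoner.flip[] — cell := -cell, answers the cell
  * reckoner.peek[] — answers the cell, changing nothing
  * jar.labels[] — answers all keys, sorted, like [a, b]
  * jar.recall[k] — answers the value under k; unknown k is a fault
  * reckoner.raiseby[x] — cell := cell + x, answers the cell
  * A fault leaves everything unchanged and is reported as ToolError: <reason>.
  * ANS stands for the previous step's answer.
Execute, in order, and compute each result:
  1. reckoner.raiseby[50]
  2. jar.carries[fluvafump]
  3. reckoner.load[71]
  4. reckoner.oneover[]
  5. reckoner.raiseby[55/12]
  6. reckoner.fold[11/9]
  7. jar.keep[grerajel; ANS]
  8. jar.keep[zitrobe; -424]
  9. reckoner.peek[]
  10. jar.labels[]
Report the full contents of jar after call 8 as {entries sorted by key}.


Invoking raiseby passing x: 50, and observe 50.
Using carries passing k: fluvafump, yielding yes.
Next I call load passing x: 71, yielding 71.
I use oneover(), yielding 1/71.
Invoking raiseby passing x: 55/12, and see 3917/852.
I call fold passing x: 11/9, → 43087/7668.
Next I call keep passing k: grerajel, v: ANS: nil.
Using keep passing k: zitrobe, v: -424, and get nil.
Then peek(): 43087/7668.
I call labels, yielding [fluvafump, grerajel, ple, zitrobe].

Answer: {fluvafump=grunub, grerajel=43087/7668, ple=-717, zitrobe=-424}


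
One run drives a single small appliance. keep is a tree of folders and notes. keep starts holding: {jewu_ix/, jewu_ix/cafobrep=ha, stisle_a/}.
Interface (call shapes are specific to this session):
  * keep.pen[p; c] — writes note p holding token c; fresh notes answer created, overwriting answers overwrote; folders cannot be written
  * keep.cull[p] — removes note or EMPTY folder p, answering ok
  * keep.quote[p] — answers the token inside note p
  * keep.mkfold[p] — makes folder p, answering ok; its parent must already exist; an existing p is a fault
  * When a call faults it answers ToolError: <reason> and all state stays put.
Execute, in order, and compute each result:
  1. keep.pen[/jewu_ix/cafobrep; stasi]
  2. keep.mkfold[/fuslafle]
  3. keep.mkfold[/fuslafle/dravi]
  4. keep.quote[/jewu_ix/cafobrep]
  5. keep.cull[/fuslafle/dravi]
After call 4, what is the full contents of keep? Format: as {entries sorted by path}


Answer: {fuslafle/, fuslafle/dravi/, jewu_ix/, jewu_ix/cafobrep=stasi, stisle_a/}

Derivation:
-> keep.pen(p=/jewu_ix/cafobrep, c=stasi)
<- overwrote
-> keep.mkfold(p=/fuslafle)
<- ok
-> keep.mkfold(p=/fuslafle/dravi)
<- ok
-> keep.quote(p=/jewu_ix/cafobrep)
<- stasi
-> keep.cull(p=/fuslafle/dravi)
<- ok


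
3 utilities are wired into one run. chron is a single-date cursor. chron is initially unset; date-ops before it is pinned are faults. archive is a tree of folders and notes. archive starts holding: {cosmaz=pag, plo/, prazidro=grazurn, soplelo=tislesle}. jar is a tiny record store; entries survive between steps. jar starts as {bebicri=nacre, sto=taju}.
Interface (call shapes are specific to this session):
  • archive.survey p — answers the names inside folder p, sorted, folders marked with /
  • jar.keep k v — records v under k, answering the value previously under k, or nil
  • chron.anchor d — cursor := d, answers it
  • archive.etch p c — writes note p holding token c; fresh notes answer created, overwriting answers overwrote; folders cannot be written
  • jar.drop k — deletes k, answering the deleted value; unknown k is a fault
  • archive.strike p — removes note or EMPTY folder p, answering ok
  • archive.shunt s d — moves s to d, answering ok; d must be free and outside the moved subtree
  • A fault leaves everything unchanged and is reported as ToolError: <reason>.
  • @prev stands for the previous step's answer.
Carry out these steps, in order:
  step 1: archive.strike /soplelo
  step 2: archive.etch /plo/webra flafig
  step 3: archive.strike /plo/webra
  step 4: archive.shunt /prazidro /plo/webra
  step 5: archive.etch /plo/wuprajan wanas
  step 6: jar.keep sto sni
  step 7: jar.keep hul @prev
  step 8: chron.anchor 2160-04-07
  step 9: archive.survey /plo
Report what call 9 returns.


CALL archive.strike[p=/soplelo]
RET  ok
CALL archive.etch[p=/plo/webra; c=flafig]
RET  created
CALL archive.strike[p=/plo/webra]
RET  ok
CALL archive.shunt[s=/prazidro; d=/plo/webra]
RET  ok
CALL archive.etch[p=/plo/wuprajan; c=wanas]
RET  created
CALL jar.keep[k=sto; v=sni]
RET  taju
CALL jar.keep[k=hul; v=@prev]
RET  nil
CALL chron.anchor[d=2160-04-07]
RET  2160-04-07
CALL archive.survey[p=/plo]
RET  [webra, wuprajan]

Answer: [webra, wuprajan]


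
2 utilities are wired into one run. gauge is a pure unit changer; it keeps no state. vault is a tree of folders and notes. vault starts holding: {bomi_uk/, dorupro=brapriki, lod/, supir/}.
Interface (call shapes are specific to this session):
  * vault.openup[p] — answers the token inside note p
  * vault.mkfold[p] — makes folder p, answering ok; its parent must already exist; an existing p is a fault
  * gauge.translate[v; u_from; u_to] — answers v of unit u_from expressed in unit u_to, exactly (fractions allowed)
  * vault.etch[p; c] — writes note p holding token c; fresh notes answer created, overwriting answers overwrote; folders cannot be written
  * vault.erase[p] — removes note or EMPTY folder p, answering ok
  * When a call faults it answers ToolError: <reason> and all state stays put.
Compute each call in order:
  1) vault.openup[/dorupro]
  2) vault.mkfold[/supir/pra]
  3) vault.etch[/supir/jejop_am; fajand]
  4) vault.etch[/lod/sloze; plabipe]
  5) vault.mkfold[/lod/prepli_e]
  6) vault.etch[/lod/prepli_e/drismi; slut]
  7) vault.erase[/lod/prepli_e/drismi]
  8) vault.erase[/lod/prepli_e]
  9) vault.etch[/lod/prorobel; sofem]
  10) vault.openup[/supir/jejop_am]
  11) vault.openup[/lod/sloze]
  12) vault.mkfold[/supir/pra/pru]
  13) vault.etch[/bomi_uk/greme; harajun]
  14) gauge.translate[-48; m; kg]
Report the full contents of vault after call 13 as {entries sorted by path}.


% openup p=/dorupro
= brapriki
% mkfold p=/supir/pra
= ok
% etch p=/supir/jejop_am c=fajand
= created
% etch p=/lod/sloze c=plabipe
= created
% mkfold p=/lod/prepli_e
= ok
% etch p=/lod/prepli_e/drismi c=slut
= created
% erase p=/lod/prepli_e/drismi
= ok
% erase p=/lod/prepli_e
= ok
% etch p=/lod/prorobel c=sofem
= created
% openup p=/supir/jejop_am
= fajand
% openup p=/lod/sloze
= plabipe
% mkfold p=/supir/pra/pru
= ok
% etch p=/bomi_uk/greme c=harajun
= created
% translate v=-48 u_from=m u_to=kg
= ToolError: incompatible units

Answer: {bomi_uk/, bomi_uk/greme=harajun, dorupro=brapriki, lod/, lod/prorobel=sofem, lod/sloze=plabipe, supir/, supir/jejop_am=fajand, supir/pra/, supir/pra/pru/}


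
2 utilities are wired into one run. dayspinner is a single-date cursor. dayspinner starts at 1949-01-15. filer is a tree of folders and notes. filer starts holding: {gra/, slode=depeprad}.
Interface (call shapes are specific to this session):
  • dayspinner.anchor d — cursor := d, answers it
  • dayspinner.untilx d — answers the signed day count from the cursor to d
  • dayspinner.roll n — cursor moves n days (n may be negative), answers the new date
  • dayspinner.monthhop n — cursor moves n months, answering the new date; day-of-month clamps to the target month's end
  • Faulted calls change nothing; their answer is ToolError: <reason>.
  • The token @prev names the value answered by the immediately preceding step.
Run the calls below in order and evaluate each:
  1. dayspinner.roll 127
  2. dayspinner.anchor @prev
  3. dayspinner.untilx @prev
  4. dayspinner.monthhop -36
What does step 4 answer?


Answer: 1946-05-22

Derivation:
// dayspinner.roll(127) == 1949-05-22
// dayspinner.anchor(@prev) == 1949-05-22
// dayspinner.untilx(@prev) == 0
// dayspinner.monthhop(-36) == 1946-05-22


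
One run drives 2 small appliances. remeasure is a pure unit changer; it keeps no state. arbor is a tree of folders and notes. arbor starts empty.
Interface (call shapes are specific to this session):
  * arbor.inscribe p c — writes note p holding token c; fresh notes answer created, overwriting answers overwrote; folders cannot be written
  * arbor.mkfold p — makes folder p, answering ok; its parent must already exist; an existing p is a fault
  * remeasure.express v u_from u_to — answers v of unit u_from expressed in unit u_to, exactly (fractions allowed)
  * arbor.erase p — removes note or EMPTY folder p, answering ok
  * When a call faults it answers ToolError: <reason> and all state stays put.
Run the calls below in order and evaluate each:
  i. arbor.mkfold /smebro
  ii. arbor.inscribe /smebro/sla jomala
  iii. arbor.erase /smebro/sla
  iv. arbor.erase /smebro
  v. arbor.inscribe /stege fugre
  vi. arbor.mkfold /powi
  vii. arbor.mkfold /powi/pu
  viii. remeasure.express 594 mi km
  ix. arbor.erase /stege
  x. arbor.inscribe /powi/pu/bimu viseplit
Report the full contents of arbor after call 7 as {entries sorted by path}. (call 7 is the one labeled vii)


Answer: {powi/, powi/pu/, stege=fugre}

Derivation:
Step: mkfold[p: /smebro]
Result: ok
Step: inscribe[p: /smebro/sla; c: jomala]
Result: created
Step: erase[p: /smebro/sla]
Result: ok
Step: erase[p: /smebro]
Result: ok
Step: inscribe[p: /stege; c: fugre]
Result: created
Step: mkfold[p: /powi]
Result: ok
Step: mkfold[p: /powi/pu]
Result: ok
Step: express[v: 594; u_from: mi; u_to: km]
Result: 14936724/15625
Step: erase[p: /stege]
Result: ok
Step: inscribe[p: /powi/pu/bimu; c: viseplit]
Result: created
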